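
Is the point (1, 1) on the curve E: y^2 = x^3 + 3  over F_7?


Check whether y^2 = x^3 + 0 x + 3 (mod 7) for (x, y) = (1, 1).
LHS: y^2 = 1^2 mod 7 = 1
RHS: x^3 + 0 x + 3 = 1^3 + 0*1 + 3 mod 7 = 4
LHS != RHS

No, not on the curve


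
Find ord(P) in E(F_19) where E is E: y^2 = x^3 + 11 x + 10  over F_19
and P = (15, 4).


Compute successive multiples of P until we hit O:
  1P = (15, 4)
  2P = (14, 1)
  3P = (18, 6)
  4P = (16, 8)
  5P = (4, 2)
  6P = (6, 8)
  7P = (5, 0)
  8P = (6, 11)
  ... (continuing to 14P)
  14P = O

ord(P) = 14


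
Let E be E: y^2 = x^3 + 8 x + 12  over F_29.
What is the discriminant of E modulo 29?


4 a^3 + 27 b^2 = 4*8^3 + 27*12^2 = 2048 + 3888 = 5936
Delta = -16 * (5936) = -94976
Delta mod 29 = 28

Delta = 28 (mod 29)


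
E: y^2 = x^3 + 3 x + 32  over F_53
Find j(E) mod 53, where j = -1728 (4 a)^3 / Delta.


Delta = -16(4 a^3 + 27 b^2) mod 53 = 44
-1728 * (4 a)^3 = -1728 * (4*3)^3 mod 53 = 36
j = 36 * 44^(-1) mod 53 = 49

j = 49 (mod 53)


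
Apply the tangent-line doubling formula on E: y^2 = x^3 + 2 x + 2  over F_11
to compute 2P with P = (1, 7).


Doubling: s = (3 x1^2 + a) / (2 y1)
s = (3*1^2 + 2) / (2*7) mod 11 = 9
x3 = s^2 - 2 x1 mod 11 = 9^2 - 2*1 = 2
y3 = s (x1 - x3) - y1 mod 11 = 9 * (1 - 2) - 7 = 6

2P = (2, 6)


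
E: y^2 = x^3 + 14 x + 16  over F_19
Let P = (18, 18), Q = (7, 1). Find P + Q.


P != Q, so use the chord formula.
s = (y2 - y1) / (x2 - x1) = (2) / (8) mod 19 = 5
x3 = s^2 - x1 - x2 mod 19 = 5^2 - 18 - 7 = 0
y3 = s (x1 - x3) - y1 mod 19 = 5 * (18 - 0) - 18 = 15

P + Q = (0, 15)


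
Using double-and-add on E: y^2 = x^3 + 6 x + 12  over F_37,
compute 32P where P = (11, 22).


k = 32 = 100000_2 (binary, LSB first: 000001)
Double-and-add from P = (11, 22):
  bit 0 = 0: acc unchanged = O
  bit 1 = 0: acc unchanged = O
  bit 2 = 0: acc unchanged = O
  bit 3 = 0: acc unchanged = O
  bit 4 = 0: acc unchanged = O
  bit 5 = 1: acc = O + (34, 35) = (34, 35)

32P = (34, 35)


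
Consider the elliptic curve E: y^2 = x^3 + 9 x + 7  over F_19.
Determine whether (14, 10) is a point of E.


Check whether y^2 = x^3 + 9 x + 7 (mod 19) for (x, y) = (14, 10).
LHS: y^2 = 10^2 mod 19 = 5
RHS: x^3 + 9 x + 7 = 14^3 + 9*14 + 7 mod 19 = 8
LHS != RHS

No, not on the curve


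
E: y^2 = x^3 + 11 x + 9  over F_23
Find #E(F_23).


For each x in F_23, count y with y^2 = x^3 + 11 x + 9 mod 23:
  x = 0: RHS = 9, y in [3, 20]  -> 2 point(s)
  x = 2: RHS = 16, y in [4, 19]  -> 2 point(s)
  x = 3: RHS = 0, y in [0]  -> 1 point(s)
  x = 4: RHS = 2, y in [5, 18]  -> 2 point(s)
  x = 9: RHS = 9, y in [3, 20]  -> 2 point(s)
  x = 11: RHS = 12, y in [9, 14]  -> 2 point(s)
  x = 12: RHS = 6, y in [11, 12]  -> 2 point(s)
  x = 13: RHS = 3, y in [7, 16]  -> 2 point(s)
  x = 14: RHS = 9, y in [3, 20]  -> 2 point(s)
  x = 16: RHS = 3, y in [7, 16]  -> 2 point(s)
  x = 17: RHS = 3, y in [7, 16]  -> 2 point(s)
  x = 18: RHS = 13, y in [6, 17]  -> 2 point(s)
  x = 19: RHS = 16, y in [4, 19]  -> 2 point(s)
  x = 20: RHS = 18, y in [8, 15]  -> 2 point(s)
  x = 21: RHS = 2, y in [5, 18]  -> 2 point(s)
Affine points: 29. Add the point at infinity: total = 30.

#E(F_23) = 30


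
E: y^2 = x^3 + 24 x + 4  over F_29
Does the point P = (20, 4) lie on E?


Check whether y^2 = x^3 + 24 x + 4 (mod 29) for (x, y) = (20, 4).
LHS: y^2 = 4^2 mod 29 = 16
RHS: x^3 + 24 x + 4 = 20^3 + 24*20 + 4 mod 29 = 16
LHS = RHS

Yes, on the curve


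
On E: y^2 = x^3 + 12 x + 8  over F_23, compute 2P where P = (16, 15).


Doubling: s = (3 x1^2 + a) / (2 y1)
s = (3*16^2 + 12) / (2*15) mod 23 = 3
x3 = s^2 - 2 x1 mod 23 = 3^2 - 2*16 = 0
y3 = s (x1 - x3) - y1 mod 23 = 3 * (16 - 0) - 15 = 10

2P = (0, 10)


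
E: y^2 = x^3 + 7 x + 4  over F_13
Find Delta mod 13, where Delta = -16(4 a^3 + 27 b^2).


4 a^3 + 27 b^2 = 4*7^3 + 27*4^2 = 1372 + 432 = 1804
Delta = -16 * (1804) = -28864
Delta mod 13 = 9

Delta = 9 (mod 13)


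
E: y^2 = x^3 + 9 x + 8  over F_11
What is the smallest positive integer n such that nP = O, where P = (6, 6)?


Compute successive multiples of P until we hit O:
  1P = (6, 6)
  2P = (4, 8)
  3P = (2, 1)
  4P = (8, 8)
  5P = (9, 2)
  6P = (10, 3)
  7P = (10, 8)
  8P = (9, 9)
  ... (continuing to 13P)
  13P = O

ord(P) = 13


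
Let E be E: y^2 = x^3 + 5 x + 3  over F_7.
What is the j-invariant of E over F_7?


Delta = -16(4 a^3 + 27 b^2) mod 7 = 5
-1728 * (4 a)^3 = -1728 * (4*5)^3 mod 7 = 6
j = 6 * 5^(-1) mod 7 = 4

j = 4 (mod 7)


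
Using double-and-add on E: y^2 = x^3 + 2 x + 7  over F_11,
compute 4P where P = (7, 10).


k = 4 = 100_2 (binary, LSB first: 001)
Double-and-add from P = (7, 10):
  bit 0 = 0: acc unchanged = O
  bit 1 = 0: acc unchanged = O
  bit 2 = 1: acc = O + (10, 2) = (10, 2)

4P = (10, 2)


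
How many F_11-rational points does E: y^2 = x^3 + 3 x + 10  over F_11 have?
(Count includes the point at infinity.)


For each x in F_11, count y with y^2 = x^3 + 3 x + 10 mod 11:
  x = 1: RHS = 3, y in [5, 6]  -> 2 point(s)
  x = 4: RHS = 9, y in [3, 8]  -> 2 point(s)
  x = 7: RHS = 0, y in [0]  -> 1 point(s)
Affine points: 5. Add the point at infinity: total = 6.

#E(F_11) = 6


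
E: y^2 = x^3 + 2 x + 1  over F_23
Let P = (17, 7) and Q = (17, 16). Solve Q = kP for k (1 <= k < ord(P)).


Enumerate multiples of P until we hit Q = (17, 16):
  1P = (17, 7)
  2P = (16, 14)
  3P = (16, 9)
  4P = (17, 16)
Match found at i = 4.

k = 4


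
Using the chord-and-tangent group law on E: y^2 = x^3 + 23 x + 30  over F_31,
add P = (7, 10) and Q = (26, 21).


P != Q, so use the chord formula.
s = (y2 - y1) / (x2 - x1) = (11) / (19) mod 31 = 12
x3 = s^2 - x1 - x2 mod 31 = 12^2 - 7 - 26 = 18
y3 = s (x1 - x3) - y1 mod 31 = 12 * (7 - 18) - 10 = 13

P + Q = (18, 13)


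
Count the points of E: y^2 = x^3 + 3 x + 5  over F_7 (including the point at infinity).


For each x in F_7, count y with y^2 = x^3 + 3 x + 5 mod 7:
  x = 1: RHS = 2, y in [3, 4]  -> 2 point(s)
  x = 4: RHS = 4, y in [2, 5]  -> 2 point(s)
  x = 6: RHS = 1, y in [1, 6]  -> 2 point(s)
Affine points: 6. Add the point at infinity: total = 7.

#E(F_7) = 7


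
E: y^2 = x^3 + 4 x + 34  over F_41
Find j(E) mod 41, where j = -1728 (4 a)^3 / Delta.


Delta = -16(4 a^3 + 27 b^2) mod 41 = 33
-1728 * (4 a)^3 = -1728 * (4*4)^3 mod 41 = 24
j = 24 * 33^(-1) mod 41 = 38

j = 38 (mod 41)


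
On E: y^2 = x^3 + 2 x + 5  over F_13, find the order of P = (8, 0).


Compute successive multiples of P until we hit O:
  1P = (8, 0)
  2P = O

ord(P) = 2


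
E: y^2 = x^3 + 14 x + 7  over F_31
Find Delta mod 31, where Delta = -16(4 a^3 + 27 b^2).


4 a^3 + 27 b^2 = 4*14^3 + 27*7^2 = 10976 + 1323 = 12299
Delta = -16 * (12299) = -196784
Delta mod 31 = 4

Delta = 4 (mod 31)


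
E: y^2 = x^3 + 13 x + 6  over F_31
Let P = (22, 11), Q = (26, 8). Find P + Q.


P != Q, so use the chord formula.
s = (y2 - y1) / (x2 - x1) = (28) / (4) mod 31 = 7
x3 = s^2 - x1 - x2 mod 31 = 7^2 - 22 - 26 = 1
y3 = s (x1 - x3) - y1 mod 31 = 7 * (22 - 1) - 11 = 12

P + Q = (1, 12)


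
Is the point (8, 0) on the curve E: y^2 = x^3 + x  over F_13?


Check whether y^2 = x^3 + 1 x + 0 (mod 13) for (x, y) = (8, 0).
LHS: y^2 = 0^2 mod 13 = 0
RHS: x^3 + 1 x + 0 = 8^3 + 1*8 + 0 mod 13 = 0
LHS = RHS

Yes, on the curve


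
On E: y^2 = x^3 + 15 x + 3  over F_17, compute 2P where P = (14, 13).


Doubling: s = (3 x1^2 + a) / (2 y1)
s = (3*14^2 + 15) / (2*13) mod 17 = 16
x3 = s^2 - 2 x1 mod 17 = 16^2 - 2*14 = 7
y3 = s (x1 - x3) - y1 mod 17 = 16 * (14 - 7) - 13 = 14

2P = (7, 14)


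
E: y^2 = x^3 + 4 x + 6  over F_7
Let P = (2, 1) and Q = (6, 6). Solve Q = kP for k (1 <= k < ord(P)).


Enumerate multiples of P until we hit Q = (6, 6):
  1P = (2, 1)
  2P = (4, 4)
  3P = (5, 5)
  4P = (1, 5)
  5P = (6, 1)
  6P = (6, 6)
Match found at i = 6.

k = 6


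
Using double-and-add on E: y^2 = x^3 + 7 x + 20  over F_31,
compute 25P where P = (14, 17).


k = 25 = 11001_2 (binary, LSB first: 10011)
Double-and-add from P = (14, 17):
  bit 0 = 1: acc = O + (14, 17) = (14, 17)
  bit 1 = 0: acc unchanged = (14, 17)
  bit 2 = 0: acc unchanged = (14, 17)
  bit 3 = 1: acc = (14, 17) + (25, 14) = (20, 10)
  bit 4 = 1: acc = (20, 10) + (21, 29) = (10, 25)

25P = (10, 25)


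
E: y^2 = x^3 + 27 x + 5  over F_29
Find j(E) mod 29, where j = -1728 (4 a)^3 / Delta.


Delta = -16(4 a^3 + 27 b^2) mod 29 = 7
-1728 * (4 a)^3 = -1728 * (4*27)^3 mod 29 = 4
j = 4 * 7^(-1) mod 29 = 13

j = 13 (mod 29)


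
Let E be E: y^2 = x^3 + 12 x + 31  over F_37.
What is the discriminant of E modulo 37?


4 a^3 + 27 b^2 = 4*12^3 + 27*31^2 = 6912 + 25947 = 32859
Delta = -16 * (32859) = -525744
Delta mod 37 = 26

Delta = 26 (mod 37)


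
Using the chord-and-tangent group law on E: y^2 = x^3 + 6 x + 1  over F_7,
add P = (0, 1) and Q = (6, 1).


P != Q, so use the chord formula.
s = (y2 - y1) / (x2 - x1) = (0) / (6) mod 7 = 0
x3 = s^2 - x1 - x2 mod 7 = 0^2 - 0 - 6 = 1
y3 = s (x1 - x3) - y1 mod 7 = 0 * (0 - 1) - 1 = 6

P + Q = (1, 6)


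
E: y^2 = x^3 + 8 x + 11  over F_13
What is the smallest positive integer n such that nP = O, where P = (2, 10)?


Compute successive multiples of P until we hit O:
  1P = (2, 10)
  2P = (10, 8)
  3P = (10, 5)
  4P = (2, 3)
  5P = O

ord(P) = 5


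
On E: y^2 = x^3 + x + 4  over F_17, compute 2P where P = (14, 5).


Doubling: s = (3 x1^2 + a) / (2 y1)
s = (3*14^2 + 1) / (2*5) mod 17 = 13
x3 = s^2 - 2 x1 mod 17 = 13^2 - 2*14 = 5
y3 = s (x1 - x3) - y1 mod 17 = 13 * (14 - 5) - 5 = 10

2P = (5, 10)


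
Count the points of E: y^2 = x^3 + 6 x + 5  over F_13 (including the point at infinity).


For each x in F_13, count y with y^2 = x^3 + 6 x + 5 mod 13:
  x = 1: RHS = 12, y in [5, 8]  -> 2 point(s)
  x = 2: RHS = 12, y in [5, 8]  -> 2 point(s)
  x = 5: RHS = 4, y in [2, 11]  -> 2 point(s)
  x = 6: RHS = 10, y in [6, 7]  -> 2 point(s)
  x = 7: RHS = 0, y in [0]  -> 1 point(s)
  x = 10: RHS = 12, y in [5, 8]  -> 2 point(s)
Affine points: 11. Add the point at infinity: total = 12.

#E(F_13) = 12


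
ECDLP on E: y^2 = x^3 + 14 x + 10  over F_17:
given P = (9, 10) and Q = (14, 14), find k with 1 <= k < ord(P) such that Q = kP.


Enumerate multiples of P until we hit Q = (14, 14):
  1P = (9, 10)
  2P = (7, 14)
  3P = (5, 16)
  4P = (1, 12)
  5P = (6, 2)
  6P = (11, 13)
  7P = (12, 11)
  8P = (15, 5)
  9P = (14, 14)
Match found at i = 9.

k = 9


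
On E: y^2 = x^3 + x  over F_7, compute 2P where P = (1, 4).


k = 2 = 10_2 (binary, LSB first: 01)
Double-and-add from P = (1, 4):
  bit 0 = 0: acc unchanged = O
  bit 1 = 1: acc = O + (0, 0) = (0, 0)

2P = (0, 0)


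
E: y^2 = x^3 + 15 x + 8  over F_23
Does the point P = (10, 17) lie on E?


Check whether y^2 = x^3 + 15 x + 8 (mod 23) for (x, y) = (10, 17).
LHS: y^2 = 17^2 mod 23 = 13
RHS: x^3 + 15 x + 8 = 10^3 + 15*10 + 8 mod 23 = 8
LHS != RHS

No, not on the curve


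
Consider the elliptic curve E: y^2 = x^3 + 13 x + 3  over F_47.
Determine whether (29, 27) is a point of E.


Check whether y^2 = x^3 + 13 x + 3 (mod 47) for (x, y) = (29, 27).
LHS: y^2 = 27^2 mod 47 = 24
RHS: x^3 + 13 x + 3 = 29^3 + 13*29 + 3 mod 47 = 0
LHS != RHS

No, not on the curve


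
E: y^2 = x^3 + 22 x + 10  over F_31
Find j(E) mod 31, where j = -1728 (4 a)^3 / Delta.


Delta = -16(4 a^3 + 27 b^2) mod 31 = 15
-1728 * (4 a)^3 = -1728 * (4*22)^3 mod 31 = 23
j = 23 * 15^(-1) mod 31 = 16

j = 16 (mod 31)


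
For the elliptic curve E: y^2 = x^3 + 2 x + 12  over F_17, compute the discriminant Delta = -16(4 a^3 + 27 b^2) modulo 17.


4 a^3 + 27 b^2 = 4*2^3 + 27*12^2 = 32 + 3888 = 3920
Delta = -16 * (3920) = -62720
Delta mod 17 = 10

Delta = 10 (mod 17)


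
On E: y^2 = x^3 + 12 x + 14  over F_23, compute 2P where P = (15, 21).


Doubling: s = (3 x1^2 + a) / (2 y1)
s = (3*15^2 + 12) / (2*21) mod 23 = 18
x3 = s^2 - 2 x1 mod 23 = 18^2 - 2*15 = 18
y3 = s (x1 - x3) - y1 mod 23 = 18 * (15 - 18) - 21 = 17

2P = (18, 17)


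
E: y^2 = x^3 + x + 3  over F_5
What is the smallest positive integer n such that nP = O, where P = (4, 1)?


Compute successive multiples of P until we hit O:
  1P = (4, 1)
  2P = (1, 0)
  3P = (4, 4)
  4P = O

ord(P) = 4


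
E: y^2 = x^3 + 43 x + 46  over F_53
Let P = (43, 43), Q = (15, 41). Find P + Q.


P != Q, so use the chord formula.
s = (y2 - y1) / (x2 - x1) = (51) / (25) mod 53 = 19
x3 = s^2 - x1 - x2 mod 53 = 19^2 - 43 - 15 = 38
y3 = s (x1 - x3) - y1 mod 53 = 19 * (43 - 38) - 43 = 52

P + Q = (38, 52)


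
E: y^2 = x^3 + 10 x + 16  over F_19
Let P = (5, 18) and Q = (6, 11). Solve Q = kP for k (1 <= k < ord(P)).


Enumerate multiples of P until we hit Q = (6, 11):
  1P = (5, 18)
  2P = (15, 8)
  3P = (0, 15)
  4P = (6, 8)
  5P = (13, 5)
  6P = (17, 11)
  7P = (17, 8)
  8P = (13, 14)
  9P = (6, 11)
Match found at i = 9.

k = 9


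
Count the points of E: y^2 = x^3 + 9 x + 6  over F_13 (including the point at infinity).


For each x in F_13, count y with y^2 = x^3 + 9 x + 6 mod 13:
  x = 1: RHS = 3, y in [4, 9]  -> 2 point(s)
  x = 6: RHS = 3, y in [4, 9]  -> 2 point(s)
  x = 7: RHS = 9, y in [3, 10]  -> 2 point(s)
  x = 9: RHS = 10, y in [6, 7]  -> 2 point(s)
  x = 10: RHS = 4, y in [2, 11]  -> 2 point(s)
  x = 12: RHS = 9, y in [3, 10]  -> 2 point(s)
Affine points: 12. Add the point at infinity: total = 13.

#E(F_13) = 13


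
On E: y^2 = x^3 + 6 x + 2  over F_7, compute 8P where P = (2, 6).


k = 8 = 1000_2 (binary, LSB first: 0001)
Double-and-add from P = (2, 6):
  bit 0 = 0: acc unchanged = O
  bit 1 = 0: acc unchanged = O
  bit 2 = 0: acc unchanged = O
  bit 3 = 1: acc = O + (2, 1) = (2, 1)

8P = (2, 1)


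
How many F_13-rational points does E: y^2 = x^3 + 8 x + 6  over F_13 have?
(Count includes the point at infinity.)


For each x in F_13, count y with y^2 = x^3 + 8 x + 6 mod 13:
  x = 2: RHS = 4, y in [2, 11]  -> 2 point(s)
  x = 6: RHS = 10, y in [6, 7]  -> 2 point(s)
  x = 8: RHS = 10, y in [6, 7]  -> 2 point(s)
  x = 9: RHS = 1, y in [1, 12]  -> 2 point(s)
  x = 12: RHS = 10, y in [6, 7]  -> 2 point(s)
Affine points: 10. Add the point at infinity: total = 11.

#E(F_13) = 11


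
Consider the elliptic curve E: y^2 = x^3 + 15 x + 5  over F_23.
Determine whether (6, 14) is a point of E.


Check whether y^2 = x^3 + 15 x + 5 (mod 23) for (x, y) = (6, 14).
LHS: y^2 = 14^2 mod 23 = 12
RHS: x^3 + 15 x + 5 = 6^3 + 15*6 + 5 mod 23 = 12
LHS = RHS

Yes, on the curve


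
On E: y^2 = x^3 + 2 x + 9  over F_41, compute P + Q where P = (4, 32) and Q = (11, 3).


P != Q, so use the chord formula.
s = (y2 - y1) / (x2 - x1) = (12) / (7) mod 41 = 31
x3 = s^2 - x1 - x2 mod 41 = 31^2 - 4 - 11 = 3
y3 = s (x1 - x3) - y1 mod 41 = 31 * (4 - 3) - 32 = 40

P + Q = (3, 40)


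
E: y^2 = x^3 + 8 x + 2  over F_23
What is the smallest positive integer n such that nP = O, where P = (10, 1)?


Compute successive multiples of P until we hit O:
  1P = (10, 1)
  2P = (6, 17)
  3P = (0, 5)
  4P = (15, 1)
  5P = (21, 22)
  6P = (8, 7)
  7P = (14, 11)
  8P = (11, 8)
  ... (continuing to 29P)
  29P = O

ord(P) = 29


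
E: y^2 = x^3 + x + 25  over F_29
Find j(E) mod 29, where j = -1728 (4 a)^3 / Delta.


Delta = -16(4 a^3 + 27 b^2) mod 29 = 13
-1728 * (4 a)^3 = -1728 * (4*1)^3 mod 29 = 14
j = 14 * 13^(-1) mod 29 = 10

j = 10 (mod 29)


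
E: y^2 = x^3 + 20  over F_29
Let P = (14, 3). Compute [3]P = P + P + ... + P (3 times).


k = 3 = 11_2 (binary, LSB first: 11)
Double-and-add from P = (14, 3):
  bit 0 = 1: acc = O + (14, 3) = (14, 3)
  bit 1 = 1: acc = (14, 3) + (6, 27) = (18, 9)

3P = (18, 9)


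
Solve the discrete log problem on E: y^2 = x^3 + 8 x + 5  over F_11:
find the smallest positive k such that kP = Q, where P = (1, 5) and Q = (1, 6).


Enumerate multiples of P until we hit Q = (1, 6):
  1P = (1, 5)
  2P = (9, 6)
  3P = (6, 4)
  4P = (8, 3)
  5P = (5, 4)
  6P = (3, 1)
  7P = (0, 4)
  8P = (0, 7)
  9P = (3, 10)
  10P = (5, 7)
  11P = (8, 8)
  12P = (6, 7)
  13P = (9, 5)
  14P = (1, 6)
Match found at i = 14.

k = 14


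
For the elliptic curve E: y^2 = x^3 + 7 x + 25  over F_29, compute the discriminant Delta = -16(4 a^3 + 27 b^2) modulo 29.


4 a^3 + 27 b^2 = 4*7^3 + 27*25^2 = 1372 + 16875 = 18247
Delta = -16 * (18247) = -291952
Delta mod 29 = 20

Delta = 20 (mod 29)


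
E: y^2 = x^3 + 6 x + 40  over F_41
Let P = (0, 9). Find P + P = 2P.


Doubling: s = (3 x1^2 + a) / (2 y1)
s = (3*0^2 + 6) / (2*9) mod 41 = 14
x3 = s^2 - 2 x1 mod 41 = 14^2 - 2*0 = 32
y3 = s (x1 - x3) - y1 mod 41 = 14 * (0 - 32) - 9 = 35

2P = (32, 35)


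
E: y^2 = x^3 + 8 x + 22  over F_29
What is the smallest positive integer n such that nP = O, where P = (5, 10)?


Compute successive multiples of P until we hit O:
  1P = (5, 10)
  2P = (26, 0)
  3P = (5, 19)
  4P = O

ord(P) = 4


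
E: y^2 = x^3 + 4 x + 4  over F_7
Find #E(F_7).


For each x in F_7, count y with y^2 = x^3 + 4 x + 4 mod 7:
  x = 0: RHS = 4, y in [2, 5]  -> 2 point(s)
  x = 1: RHS = 2, y in [3, 4]  -> 2 point(s)
  x = 3: RHS = 1, y in [1, 6]  -> 2 point(s)
  x = 4: RHS = 0, y in [0]  -> 1 point(s)
  x = 5: RHS = 2, y in [3, 4]  -> 2 point(s)
Affine points: 9. Add the point at infinity: total = 10.

#E(F_7) = 10


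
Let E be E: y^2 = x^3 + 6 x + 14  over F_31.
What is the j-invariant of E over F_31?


Delta = -16(4 a^3 + 27 b^2) mod 31 = 22
-1728 * (4 a)^3 = -1728 * (4*6)^3 mod 31 = 15
j = 15 * 22^(-1) mod 31 = 19

j = 19 (mod 31)


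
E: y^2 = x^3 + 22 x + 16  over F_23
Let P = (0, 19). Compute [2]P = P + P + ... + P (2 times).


k = 2 = 10_2 (binary, LSB first: 01)
Double-and-add from P = (0, 19):
  bit 0 = 0: acc unchanged = O
  bit 1 = 1: acc = O + (9, 0) = (9, 0)

2P = (9, 0)


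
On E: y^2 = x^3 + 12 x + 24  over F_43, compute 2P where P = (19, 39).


Doubling: s = (3 x1^2 + a) / (2 y1)
s = (3*19^2 + 12) / (2*39) mod 43 = 19
x3 = s^2 - 2 x1 mod 43 = 19^2 - 2*19 = 22
y3 = s (x1 - x3) - y1 mod 43 = 19 * (19 - 22) - 39 = 33

2P = (22, 33)


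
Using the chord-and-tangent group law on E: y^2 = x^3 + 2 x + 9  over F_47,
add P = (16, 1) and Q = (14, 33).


P != Q, so use the chord formula.
s = (y2 - y1) / (x2 - x1) = (32) / (45) mod 47 = 31
x3 = s^2 - x1 - x2 mod 47 = 31^2 - 16 - 14 = 38
y3 = s (x1 - x3) - y1 mod 47 = 31 * (16 - 38) - 1 = 22

P + Q = (38, 22)


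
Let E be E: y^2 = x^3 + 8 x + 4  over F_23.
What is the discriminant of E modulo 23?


4 a^3 + 27 b^2 = 4*8^3 + 27*4^2 = 2048 + 432 = 2480
Delta = -16 * (2480) = -39680
Delta mod 23 = 18

Delta = 18 (mod 23)


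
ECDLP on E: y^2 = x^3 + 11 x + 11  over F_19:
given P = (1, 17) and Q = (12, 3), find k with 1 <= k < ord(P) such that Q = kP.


Enumerate multiples of P until we hit Q = (12, 3):
  1P = (1, 17)
  2P = (15, 13)
  3P = (12, 16)
  4P = (17, 0)
  5P = (12, 3)
Match found at i = 5.

k = 5


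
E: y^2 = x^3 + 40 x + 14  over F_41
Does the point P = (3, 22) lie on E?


Check whether y^2 = x^3 + 40 x + 14 (mod 41) for (x, y) = (3, 22).
LHS: y^2 = 22^2 mod 41 = 33
RHS: x^3 + 40 x + 14 = 3^3 + 40*3 + 14 mod 41 = 38
LHS != RHS

No, not on the curve


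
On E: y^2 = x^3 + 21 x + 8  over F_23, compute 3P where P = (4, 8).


k = 3 = 11_2 (binary, LSB first: 11)
Double-and-add from P = (4, 8):
  bit 0 = 1: acc = O + (4, 8) = (4, 8)
  bit 1 = 1: acc = (4, 8) + (15, 15) = (16, 22)

3P = (16, 22)


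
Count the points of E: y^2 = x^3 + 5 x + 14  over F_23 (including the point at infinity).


For each x in F_23, count y with y^2 = x^3 + 5 x + 14 mod 23:
  x = 2: RHS = 9, y in [3, 20]  -> 2 point(s)
  x = 4: RHS = 6, y in [11, 12]  -> 2 point(s)
  x = 5: RHS = 3, y in [7, 16]  -> 2 point(s)
  x = 7: RHS = 1, y in [1, 22]  -> 2 point(s)
  x = 9: RHS = 6, y in [11, 12]  -> 2 point(s)
  x = 10: RHS = 6, y in [11, 12]  -> 2 point(s)
  x = 12: RHS = 8, y in [10, 13]  -> 2 point(s)
  x = 16: RHS = 4, y in [2, 21]  -> 2 point(s)
  x = 18: RHS = 2, y in [5, 18]  -> 2 point(s)
  x = 20: RHS = 18, y in [8, 15]  -> 2 point(s)
  x = 22: RHS = 8, y in [10, 13]  -> 2 point(s)
Affine points: 22. Add the point at infinity: total = 23.

#E(F_23) = 23


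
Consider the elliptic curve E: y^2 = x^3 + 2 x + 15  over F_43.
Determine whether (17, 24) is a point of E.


Check whether y^2 = x^3 + 2 x + 15 (mod 43) for (x, y) = (17, 24).
LHS: y^2 = 24^2 mod 43 = 17
RHS: x^3 + 2 x + 15 = 17^3 + 2*17 + 15 mod 43 = 17
LHS = RHS

Yes, on the curve


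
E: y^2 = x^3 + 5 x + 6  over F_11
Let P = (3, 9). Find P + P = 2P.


Doubling: s = (3 x1^2 + a) / (2 y1)
s = (3*3^2 + 5) / (2*9) mod 11 = 3
x3 = s^2 - 2 x1 mod 11 = 3^2 - 2*3 = 3
y3 = s (x1 - x3) - y1 mod 11 = 3 * (3 - 3) - 9 = 2

2P = (3, 2)


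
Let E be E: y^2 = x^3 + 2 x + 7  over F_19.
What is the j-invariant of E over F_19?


Delta = -16(4 a^3 + 27 b^2) mod 19 = 18
-1728 * (4 a)^3 = -1728 * (4*2)^3 mod 19 = 18
j = 18 * 18^(-1) mod 19 = 1

j = 1 (mod 19)


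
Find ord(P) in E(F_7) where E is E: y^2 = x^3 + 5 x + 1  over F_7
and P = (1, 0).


Compute successive multiples of P until we hit O:
  1P = (1, 0)
  2P = O

ord(P) = 2


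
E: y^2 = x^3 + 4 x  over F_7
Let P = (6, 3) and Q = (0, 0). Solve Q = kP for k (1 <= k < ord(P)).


Enumerate multiples of P until we hit Q = (0, 0):
  1P = (6, 3)
  2P = (2, 4)
  3P = (3, 5)
  4P = (0, 0)
Match found at i = 4.

k = 4


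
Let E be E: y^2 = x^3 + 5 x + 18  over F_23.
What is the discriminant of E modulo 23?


4 a^3 + 27 b^2 = 4*5^3 + 27*18^2 = 500 + 8748 = 9248
Delta = -16 * (9248) = -147968
Delta mod 23 = 14

Delta = 14 (mod 23)


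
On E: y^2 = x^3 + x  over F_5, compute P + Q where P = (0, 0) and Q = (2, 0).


P != Q, so use the chord formula.
s = (y2 - y1) / (x2 - x1) = (0) / (2) mod 5 = 0
x3 = s^2 - x1 - x2 mod 5 = 0^2 - 0 - 2 = 3
y3 = s (x1 - x3) - y1 mod 5 = 0 * (0 - 3) - 0 = 0

P + Q = (3, 0)


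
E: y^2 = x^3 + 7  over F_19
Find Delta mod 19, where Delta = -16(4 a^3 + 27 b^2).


4 a^3 + 27 b^2 = 4*0^3 + 27*7^2 = 0 + 1323 = 1323
Delta = -16 * (1323) = -21168
Delta mod 19 = 17

Delta = 17 (mod 19)


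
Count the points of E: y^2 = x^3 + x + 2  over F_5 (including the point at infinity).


For each x in F_5, count y with y^2 = x^3 + 1 x + 2 mod 5:
  x = 1: RHS = 4, y in [2, 3]  -> 2 point(s)
  x = 4: RHS = 0, y in [0]  -> 1 point(s)
Affine points: 3. Add the point at infinity: total = 4.

#E(F_5) = 4


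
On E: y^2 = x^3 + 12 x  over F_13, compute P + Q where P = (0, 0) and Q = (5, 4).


P != Q, so use the chord formula.
s = (y2 - y1) / (x2 - x1) = (4) / (5) mod 13 = 6
x3 = s^2 - x1 - x2 mod 13 = 6^2 - 0 - 5 = 5
y3 = s (x1 - x3) - y1 mod 13 = 6 * (0 - 5) - 0 = 9

P + Q = (5, 9)


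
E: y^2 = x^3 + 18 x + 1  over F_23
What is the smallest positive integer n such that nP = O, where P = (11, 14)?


Compute successive multiples of P until we hit O:
  1P = (11, 14)
  2P = (5, 20)
  3P = (8, 6)
  4P = (6, 7)
  5P = (19, 7)
  6P = (20, 14)
  7P = (15, 9)
  8P = (0, 1)
  ... (continuing to 29P)
  29P = O

ord(P) = 29


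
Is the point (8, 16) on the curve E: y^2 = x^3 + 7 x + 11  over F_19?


Check whether y^2 = x^3 + 7 x + 11 (mod 19) for (x, y) = (8, 16).
LHS: y^2 = 16^2 mod 19 = 9
RHS: x^3 + 7 x + 11 = 8^3 + 7*8 + 11 mod 19 = 9
LHS = RHS

Yes, on the curve


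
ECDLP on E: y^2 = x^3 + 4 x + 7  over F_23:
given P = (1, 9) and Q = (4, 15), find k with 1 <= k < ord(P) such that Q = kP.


Enumerate multiples of P until we hit Q = (4, 15):
  1P = (1, 9)
  2P = (11, 5)
  3P = (13, 5)
  4P = (4, 15)
Match found at i = 4.

k = 4


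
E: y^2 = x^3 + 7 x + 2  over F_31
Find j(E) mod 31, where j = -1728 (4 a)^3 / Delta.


Delta = -16(4 a^3 + 27 b^2) mod 31 = 4
-1728 * (4 a)^3 = -1728 * (4*7)^3 mod 31 = 1
j = 1 * 4^(-1) mod 31 = 8

j = 8 (mod 31)


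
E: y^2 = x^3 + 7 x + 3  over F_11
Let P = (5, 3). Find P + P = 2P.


Doubling: s = (3 x1^2 + a) / (2 y1)
s = (3*5^2 + 7) / (2*3) mod 11 = 10
x3 = s^2 - 2 x1 mod 11 = 10^2 - 2*5 = 2
y3 = s (x1 - x3) - y1 mod 11 = 10 * (5 - 2) - 3 = 5

2P = (2, 5)


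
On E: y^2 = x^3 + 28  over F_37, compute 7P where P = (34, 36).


k = 7 = 111_2 (binary, LSB first: 111)
Double-and-add from P = (34, 36):
  bit 0 = 1: acc = O + (34, 36) = (34, 36)
  bit 1 = 1: acc = (34, 36) + (31, 16) = (0, 18)
  bit 2 = 1: acc = (0, 18) + (2, 31) = (31, 21)

7P = (31, 21)


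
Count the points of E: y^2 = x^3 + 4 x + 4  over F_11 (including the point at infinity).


For each x in F_11, count y with y^2 = x^3 + 4 x + 4 mod 11:
  x = 0: RHS = 4, y in [2, 9]  -> 2 point(s)
  x = 1: RHS = 9, y in [3, 8]  -> 2 point(s)
  x = 2: RHS = 9, y in [3, 8]  -> 2 point(s)
  x = 7: RHS = 1, y in [1, 10]  -> 2 point(s)
  x = 8: RHS = 9, y in [3, 8]  -> 2 point(s)
Affine points: 10. Add the point at infinity: total = 11.

#E(F_11) = 11


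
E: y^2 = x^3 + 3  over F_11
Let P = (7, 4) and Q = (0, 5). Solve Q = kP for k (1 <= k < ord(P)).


Enumerate multiples of P until we hit Q = (0, 5):
  1P = (7, 4)
  2P = (0, 5)
Match found at i = 2.

k = 2


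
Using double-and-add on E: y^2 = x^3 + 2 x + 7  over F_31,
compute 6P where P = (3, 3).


k = 6 = 110_2 (binary, LSB first: 011)
Double-and-add from P = (3, 3):
  bit 0 = 0: acc unchanged = O
  bit 1 = 1: acc = O + (1, 17) = (1, 17)
  bit 2 = 1: acc = (1, 17) + (18, 27) = (22, 29)

6P = (22, 29)


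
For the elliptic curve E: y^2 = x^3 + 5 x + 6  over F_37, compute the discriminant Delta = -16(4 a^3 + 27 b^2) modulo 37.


4 a^3 + 27 b^2 = 4*5^3 + 27*6^2 = 500 + 972 = 1472
Delta = -16 * (1472) = -23552
Delta mod 37 = 17

Delta = 17 (mod 37)


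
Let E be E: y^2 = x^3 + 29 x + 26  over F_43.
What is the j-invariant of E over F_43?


Delta = -16(4 a^3 + 27 b^2) mod 43 = 28
-1728 * (4 a)^3 = -1728 * (4*29)^3 mod 43 = 32
j = 32 * 28^(-1) mod 43 = 38

j = 38 (mod 43)


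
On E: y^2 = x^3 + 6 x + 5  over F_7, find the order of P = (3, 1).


Compute successive multiples of P until we hit O:
  1P = (3, 1)
  2P = (2, 5)
  3P = (4, 3)
  4P = (4, 4)
  5P = (2, 2)
  6P = (3, 6)
  7P = O

ord(P) = 7


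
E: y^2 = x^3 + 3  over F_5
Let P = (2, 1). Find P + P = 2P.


Doubling: s = (3 x1^2 + a) / (2 y1)
s = (3*2^2 + 0) / (2*1) mod 5 = 1
x3 = s^2 - 2 x1 mod 5 = 1^2 - 2*2 = 2
y3 = s (x1 - x3) - y1 mod 5 = 1 * (2 - 2) - 1 = 4

2P = (2, 4)


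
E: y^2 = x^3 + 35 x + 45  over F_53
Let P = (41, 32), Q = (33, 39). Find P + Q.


P != Q, so use the chord formula.
s = (y2 - y1) / (x2 - x1) = (7) / (45) mod 53 = 19
x3 = s^2 - x1 - x2 mod 53 = 19^2 - 41 - 33 = 22
y3 = s (x1 - x3) - y1 mod 53 = 19 * (41 - 22) - 32 = 11

P + Q = (22, 11)


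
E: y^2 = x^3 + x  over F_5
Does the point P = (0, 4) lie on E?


Check whether y^2 = x^3 + 1 x + 0 (mod 5) for (x, y) = (0, 4).
LHS: y^2 = 4^2 mod 5 = 1
RHS: x^3 + 1 x + 0 = 0^3 + 1*0 + 0 mod 5 = 0
LHS != RHS

No, not on the curve


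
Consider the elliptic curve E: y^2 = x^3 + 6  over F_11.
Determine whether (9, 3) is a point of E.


Check whether y^2 = x^3 + 0 x + 6 (mod 11) for (x, y) = (9, 3).
LHS: y^2 = 3^2 mod 11 = 9
RHS: x^3 + 0 x + 6 = 9^3 + 0*9 + 6 mod 11 = 9
LHS = RHS

Yes, on the curve


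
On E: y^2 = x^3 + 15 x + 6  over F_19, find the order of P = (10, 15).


Compute successive multiples of P until we hit O:
  1P = (10, 15)
  2P = (0, 14)
  3P = (13, 17)
  4P = (7, 6)
  5P = (11, 1)
  6P = (4, 15)
  7P = (5, 4)
  8P = (2, 14)
  ... (continuing to 23P)
  23P = O

ord(P) = 23


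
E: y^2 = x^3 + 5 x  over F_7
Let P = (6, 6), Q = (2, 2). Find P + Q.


P != Q, so use the chord formula.
s = (y2 - y1) / (x2 - x1) = (3) / (3) mod 7 = 1
x3 = s^2 - x1 - x2 mod 7 = 1^2 - 6 - 2 = 0
y3 = s (x1 - x3) - y1 mod 7 = 1 * (6 - 0) - 6 = 0

P + Q = (0, 0)


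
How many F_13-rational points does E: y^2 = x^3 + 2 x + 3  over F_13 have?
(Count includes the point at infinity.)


For each x in F_13, count y with y^2 = x^3 + 2 x + 3 mod 13:
  x = 0: RHS = 3, y in [4, 9]  -> 2 point(s)
  x = 3: RHS = 10, y in [6, 7]  -> 2 point(s)
  x = 4: RHS = 10, y in [6, 7]  -> 2 point(s)
  x = 6: RHS = 10, y in [6, 7]  -> 2 point(s)
  x = 7: RHS = 9, y in [3, 10]  -> 2 point(s)
  x = 9: RHS = 9, y in [3, 10]  -> 2 point(s)
  x = 10: RHS = 9, y in [3, 10]  -> 2 point(s)
  x = 11: RHS = 4, y in [2, 11]  -> 2 point(s)
  x = 12: RHS = 0, y in [0]  -> 1 point(s)
Affine points: 17. Add the point at infinity: total = 18.

#E(F_13) = 18


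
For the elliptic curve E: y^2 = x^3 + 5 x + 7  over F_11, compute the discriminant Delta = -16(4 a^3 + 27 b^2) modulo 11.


4 a^3 + 27 b^2 = 4*5^3 + 27*7^2 = 500 + 1323 = 1823
Delta = -16 * (1823) = -29168
Delta mod 11 = 4

Delta = 4 (mod 11)


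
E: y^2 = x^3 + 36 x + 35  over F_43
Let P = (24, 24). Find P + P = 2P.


Doubling: s = (3 x1^2 + a) / (2 y1)
s = (3*24^2 + 36) / (2*24) mod 43 = 26
x3 = s^2 - 2 x1 mod 43 = 26^2 - 2*24 = 26
y3 = s (x1 - x3) - y1 mod 43 = 26 * (24 - 26) - 24 = 10

2P = (26, 10)


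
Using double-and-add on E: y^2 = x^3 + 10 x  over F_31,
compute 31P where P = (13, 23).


k = 31 = 11111_2 (binary, LSB first: 11111)
Double-and-add from P = (13, 23):
  bit 0 = 1: acc = O + (13, 23) = (13, 23)
  bit 1 = 1: acc = (13, 23) + (2, 11) = (30, 12)
  bit 2 = 1: acc = (30, 12) + (28, 25) = (23, 20)
  bit 3 = 1: acc = (23, 20) + (14, 30) = (27, 12)
  bit 4 = 1: acc = (27, 12) + (0, 0) = (13, 8)

31P = (13, 8)


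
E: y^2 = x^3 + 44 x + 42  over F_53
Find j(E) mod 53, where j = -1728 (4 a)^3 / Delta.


Delta = -16(4 a^3 + 27 b^2) mod 53 = 2
-1728 * (4 a)^3 = -1728 * (4*44)^3 mod 53 = 35
j = 35 * 2^(-1) mod 53 = 44

j = 44 (mod 53)


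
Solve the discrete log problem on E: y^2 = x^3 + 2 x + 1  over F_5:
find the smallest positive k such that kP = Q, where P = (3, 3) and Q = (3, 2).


Enumerate multiples of P until we hit Q = (3, 2):
  1P = (3, 3)
  2P = (0, 4)
  3P = (1, 3)
  4P = (1, 2)
  5P = (0, 1)
  6P = (3, 2)
Match found at i = 6.

k = 6


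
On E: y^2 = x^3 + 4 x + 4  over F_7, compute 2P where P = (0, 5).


Doubling: s = (3 x1^2 + a) / (2 y1)
s = (3*0^2 + 4) / (2*5) mod 7 = 6
x3 = s^2 - 2 x1 mod 7 = 6^2 - 2*0 = 1
y3 = s (x1 - x3) - y1 mod 7 = 6 * (0 - 1) - 5 = 3

2P = (1, 3)


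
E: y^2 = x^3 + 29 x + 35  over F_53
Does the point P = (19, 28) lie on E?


Check whether y^2 = x^3 + 29 x + 35 (mod 53) for (x, y) = (19, 28).
LHS: y^2 = 28^2 mod 53 = 42
RHS: x^3 + 29 x + 35 = 19^3 + 29*19 + 35 mod 53 = 25
LHS != RHS

No, not on the curve


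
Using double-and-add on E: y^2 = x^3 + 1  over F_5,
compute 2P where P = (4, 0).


k = 2 = 10_2 (binary, LSB first: 01)
Double-and-add from P = (4, 0):
  bit 0 = 0: acc unchanged = O
  bit 1 = 1: acc = O + O = O

2P = O


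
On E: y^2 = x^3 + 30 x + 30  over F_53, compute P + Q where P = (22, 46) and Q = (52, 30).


P != Q, so use the chord formula.
s = (y2 - y1) / (x2 - x1) = (37) / (30) mod 53 = 3
x3 = s^2 - x1 - x2 mod 53 = 3^2 - 22 - 52 = 41
y3 = s (x1 - x3) - y1 mod 53 = 3 * (22 - 41) - 46 = 3

P + Q = (41, 3)


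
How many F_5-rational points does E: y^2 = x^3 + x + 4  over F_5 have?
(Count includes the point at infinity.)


For each x in F_5, count y with y^2 = x^3 + 1 x + 4 mod 5:
  x = 0: RHS = 4, y in [2, 3]  -> 2 point(s)
  x = 1: RHS = 1, y in [1, 4]  -> 2 point(s)
  x = 2: RHS = 4, y in [2, 3]  -> 2 point(s)
  x = 3: RHS = 4, y in [2, 3]  -> 2 point(s)
Affine points: 8. Add the point at infinity: total = 9.

#E(F_5) = 9


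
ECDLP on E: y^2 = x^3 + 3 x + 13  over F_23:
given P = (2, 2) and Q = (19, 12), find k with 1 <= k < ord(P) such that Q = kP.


Enumerate multiples of P until we hit Q = (19, 12):
  1P = (2, 2)
  2P = (0, 17)
  3P = (14, 19)
  4P = (13, 15)
  5P = (17, 20)
  6P = (22, 20)
  7P = (12, 12)
  8P = (10, 13)
  9P = (19, 12)
Match found at i = 9.

k = 9


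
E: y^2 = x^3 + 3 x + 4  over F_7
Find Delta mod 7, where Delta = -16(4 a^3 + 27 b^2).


4 a^3 + 27 b^2 = 4*3^3 + 27*4^2 = 108 + 432 = 540
Delta = -16 * (540) = -8640
Delta mod 7 = 5

Delta = 5 (mod 7)


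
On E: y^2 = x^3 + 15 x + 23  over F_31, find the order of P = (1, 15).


Compute successive multiples of P until we hit O:
  1P = (1, 15)
  2P = (12, 28)
  3P = (3, 8)
  4P = (16, 22)
  5P = (24, 28)
  6P = (13, 20)
  7P = (26, 3)
  8P = (8, 2)
  ... (continuing to 34P)
  34P = O

ord(P) = 34


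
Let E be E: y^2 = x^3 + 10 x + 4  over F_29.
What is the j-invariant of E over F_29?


Delta = -16(4 a^3 + 27 b^2) mod 29 = 22
-1728 * (4 a)^3 = -1728 * (4*10)^3 mod 29 = 22
j = 22 * 22^(-1) mod 29 = 1

j = 1 (mod 29)


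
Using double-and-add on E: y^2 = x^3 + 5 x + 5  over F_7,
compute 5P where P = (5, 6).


k = 5 = 101_2 (binary, LSB first: 101)
Double-and-add from P = (5, 6):
  bit 0 = 1: acc = O + (5, 6) = (5, 6)
  bit 1 = 0: acc unchanged = (5, 6)
  bit 2 = 1: acc = (5, 6) + (2, 3) = (1, 5)

5P = (1, 5)


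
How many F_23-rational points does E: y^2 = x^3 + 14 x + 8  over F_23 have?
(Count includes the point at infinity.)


For each x in F_23, count y with y^2 = x^3 + 14 x + 8 mod 23:
  x = 0: RHS = 8, y in [10, 13]  -> 2 point(s)
  x = 1: RHS = 0, y in [0]  -> 1 point(s)
  x = 3: RHS = 8, y in [10, 13]  -> 2 point(s)
  x = 4: RHS = 13, y in [6, 17]  -> 2 point(s)
  x = 6: RHS = 9, y in [3, 20]  -> 2 point(s)
  x = 7: RHS = 12, y in [9, 14]  -> 2 point(s)
  x = 9: RHS = 12, y in [9, 14]  -> 2 point(s)
  x = 12: RHS = 18, y in [8, 15]  -> 2 point(s)
  x = 13: RHS = 18, y in [8, 15]  -> 2 point(s)
  x = 14: RHS = 4, y in [2, 21]  -> 2 point(s)
  x = 16: RHS = 4, y in [2, 21]  -> 2 point(s)
  x = 19: RHS = 3, y in [7, 16]  -> 2 point(s)
  x = 20: RHS = 8, y in [10, 13]  -> 2 point(s)
  x = 21: RHS = 18, y in [8, 15]  -> 2 point(s)
  x = 22: RHS = 16, y in [4, 19]  -> 2 point(s)
Affine points: 29. Add the point at infinity: total = 30.

#E(F_23) = 30


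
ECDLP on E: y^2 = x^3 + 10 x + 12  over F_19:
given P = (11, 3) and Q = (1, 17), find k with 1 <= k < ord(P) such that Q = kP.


Enumerate multiples of P until we hit Q = (1, 17):
  1P = (11, 3)
  2P = (1, 17)
Match found at i = 2.

k = 2


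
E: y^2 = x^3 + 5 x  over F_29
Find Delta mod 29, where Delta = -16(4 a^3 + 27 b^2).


4 a^3 + 27 b^2 = 4*5^3 + 27*0^2 = 500 + 0 = 500
Delta = -16 * (500) = -8000
Delta mod 29 = 4

Delta = 4 (mod 29)


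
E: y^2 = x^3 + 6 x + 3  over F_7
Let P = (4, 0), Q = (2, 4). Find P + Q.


P != Q, so use the chord formula.
s = (y2 - y1) / (x2 - x1) = (4) / (5) mod 7 = 5
x3 = s^2 - x1 - x2 mod 7 = 5^2 - 4 - 2 = 5
y3 = s (x1 - x3) - y1 mod 7 = 5 * (4 - 5) - 0 = 2

P + Q = (5, 2)


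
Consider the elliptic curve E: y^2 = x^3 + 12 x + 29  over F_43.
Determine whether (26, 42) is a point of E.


Check whether y^2 = x^3 + 12 x + 29 (mod 43) for (x, y) = (26, 42).
LHS: y^2 = 42^2 mod 43 = 1
RHS: x^3 + 12 x + 29 = 26^3 + 12*26 + 29 mod 43 = 29
LHS != RHS

No, not on the curve


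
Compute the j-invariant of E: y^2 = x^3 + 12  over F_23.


Delta = -16(4 a^3 + 27 b^2) mod 23 = 7
-1728 * (4 a)^3 = -1728 * (4*0)^3 mod 23 = 0
j = 0 * 7^(-1) mod 23 = 0

j = 0 (mod 23)


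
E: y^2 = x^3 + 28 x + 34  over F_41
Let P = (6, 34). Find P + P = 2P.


Doubling: s = (3 x1^2 + a) / (2 y1)
s = (3*6^2 + 28) / (2*34) mod 41 = 2
x3 = s^2 - 2 x1 mod 41 = 2^2 - 2*6 = 33
y3 = s (x1 - x3) - y1 mod 41 = 2 * (6 - 33) - 34 = 35

2P = (33, 35)


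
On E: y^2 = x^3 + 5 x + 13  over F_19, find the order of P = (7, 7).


Compute successive multiples of P until we hit O:
  1P = (7, 7)
  2P = (5, 12)
  3P = (18, 11)
  4P = (18, 8)
  5P = (5, 7)
  6P = (7, 12)
  7P = O

ord(P) = 7


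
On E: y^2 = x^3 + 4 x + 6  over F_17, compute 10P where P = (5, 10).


k = 10 = 1010_2 (binary, LSB first: 0101)
Double-and-add from P = (5, 10):
  bit 0 = 0: acc unchanged = O
  bit 1 = 1: acc = O + (11, 2) = (11, 2)
  bit 2 = 0: acc unchanged = (11, 2)
  bit 3 = 1: acc = (11, 2) + (4, 16) = (6, 5)

10P = (6, 5)


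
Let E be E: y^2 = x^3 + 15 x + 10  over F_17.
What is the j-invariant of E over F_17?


Delta = -16(4 a^3 + 27 b^2) mod 17 = 16
-1728 * (4 a)^3 = -1728 * (4*15)^3 mod 17 = 5
j = 5 * 16^(-1) mod 17 = 12

j = 12 (mod 17)


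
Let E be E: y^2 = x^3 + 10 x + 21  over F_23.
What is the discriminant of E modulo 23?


4 a^3 + 27 b^2 = 4*10^3 + 27*21^2 = 4000 + 11907 = 15907
Delta = -16 * (15907) = -254512
Delta mod 23 = 6

Delta = 6 (mod 23)


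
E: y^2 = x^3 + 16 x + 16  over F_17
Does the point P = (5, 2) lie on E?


Check whether y^2 = x^3 + 16 x + 16 (mod 17) for (x, y) = (5, 2).
LHS: y^2 = 2^2 mod 17 = 4
RHS: x^3 + 16 x + 16 = 5^3 + 16*5 + 16 mod 17 = 0
LHS != RHS

No, not on the curve


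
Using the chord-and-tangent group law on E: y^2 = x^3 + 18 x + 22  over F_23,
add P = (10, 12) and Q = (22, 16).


P != Q, so use the chord formula.
s = (y2 - y1) / (x2 - x1) = (4) / (12) mod 23 = 8
x3 = s^2 - x1 - x2 mod 23 = 8^2 - 10 - 22 = 9
y3 = s (x1 - x3) - y1 mod 23 = 8 * (10 - 9) - 12 = 19

P + Q = (9, 19)


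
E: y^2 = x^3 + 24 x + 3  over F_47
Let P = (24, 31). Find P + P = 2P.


Doubling: s = (3 x1^2 + a) / (2 y1)
s = (3*24^2 + 24) / (2*31) mod 47 = 4
x3 = s^2 - 2 x1 mod 47 = 4^2 - 2*24 = 15
y3 = s (x1 - x3) - y1 mod 47 = 4 * (24 - 15) - 31 = 5

2P = (15, 5)


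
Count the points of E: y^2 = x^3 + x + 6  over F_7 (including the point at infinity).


For each x in F_7, count y with y^2 = x^3 + 1 x + 6 mod 7:
  x = 1: RHS = 1, y in [1, 6]  -> 2 point(s)
  x = 2: RHS = 2, y in [3, 4]  -> 2 point(s)
  x = 3: RHS = 1, y in [1, 6]  -> 2 point(s)
  x = 4: RHS = 4, y in [2, 5]  -> 2 point(s)
  x = 6: RHS = 4, y in [2, 5]  -> 2 point(s)
Affine points: 10. Add the point at infinity: total = 11.

#E(F_7) = 11


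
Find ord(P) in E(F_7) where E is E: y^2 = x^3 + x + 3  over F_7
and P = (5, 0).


Compute successive multiples of P until we hit O:
  1P = (5, 0)
  2P = O

ord(P) = 2


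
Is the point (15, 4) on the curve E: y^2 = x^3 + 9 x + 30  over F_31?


Check whether y^2 = x^3 + 9 x + 30 (mod 31) for (x, y) = (15, 4).
LHS: y^2 = 4^2 mod 31 = 16
RHS: x^3 + 9 x + 30 = 15^3 + 9*15 + 30 mod 31 = 6
LHS != RHS

No, not on the curve


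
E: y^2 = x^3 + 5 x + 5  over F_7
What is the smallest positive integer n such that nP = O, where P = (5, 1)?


Compute successive multiples of P until we hit O:
  1P = (5, 1)
  2P = (1, 5)
  3P = (2, 3)
  4P = (2, 4)
  5P = (1, 2)
  6P = (5, 6)
  7P = O

ord(P) = 7


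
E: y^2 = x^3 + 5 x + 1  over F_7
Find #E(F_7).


For each x in F_7, count y with y^2 = x^3 + 5 x + 1 mod 7:
  x = 0: RHS = 1, y in [1, 6]  -> 2 point(s)
  x = 1: RHS = 0, y in [0]  -> 1 point(s)
  x = 3: RHS = 1, y in [1, 6]  -> 2 point(s)
  x = 4: RHS = 1, y in [1, 6]  -> 2 point(s)
  x = 5: RHS = 4, y in [2, 5]  -> 2 point(s)
  x = 6: RHS = 2, y in [3, 4]  -> 2 point(s)
Affine points: 11. Add the point at infinity: total = 12.

#E(F_7) = 12


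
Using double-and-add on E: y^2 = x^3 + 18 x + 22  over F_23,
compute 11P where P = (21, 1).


k = 11 = 1011_2 (binary, LSB first: 1101)
Double-and-add from P = (21, 1):
  bit 0 = 1: acc = O + (21, 1) = (21, 1)
  bit 1 = 1: acc = (21, 1) + (22, 7) = (16, 6)
  bit 2 = 0: acc unchanged = (16, 6)
  bit 3 = 1: acc = (16, 6) + (19, 22) = (19, 1)

11P = (19, 1)


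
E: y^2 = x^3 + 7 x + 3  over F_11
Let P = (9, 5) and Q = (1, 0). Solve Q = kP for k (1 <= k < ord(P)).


Enumerate multiples of P until we hit Q = (1, 0):
  1P = (9, 5)
  2P = (2, 5)
  3P = (0, 6)
  4P = (5, 8)
  5P = (1, 0)
Match found at i = 5.

k = 5


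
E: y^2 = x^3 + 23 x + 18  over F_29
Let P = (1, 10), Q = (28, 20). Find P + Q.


P != Q, so use the chord formula.
s = (y2 - y1) / (x2 - x1) = (10) / (27) mod 29 = 24
x3 = s^2 - x1 - x2 mod 29 = 24^2 - 1 - 28 = 25
y3 = s (x1 - x3) - y1 mod 29 = 24 * (1 - 25) - 10 = 23

P + Q = (25, 23)


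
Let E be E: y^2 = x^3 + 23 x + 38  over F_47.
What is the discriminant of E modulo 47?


4 a^3 + 27 b^2 = 4*23^3 + 27*38^2 = 48668 + 38988 = 87656
Delta = -16 * (87656) = -1402496
Delta mod 47 = 31

Delta = 31 (mod 47)


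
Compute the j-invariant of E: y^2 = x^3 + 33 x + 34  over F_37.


Delta = -16(4 a^3 + 27 b^2) mod 37 = 23
-1728 * (4 a)^3 = -1728 * (4*33)^3 mod 37 = 10
j = 10 * 23^(-1) mod 37 = 31

j = 31 (mod 37)


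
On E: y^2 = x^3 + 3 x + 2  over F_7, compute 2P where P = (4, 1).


Doubling: s = (3 x1^2 + a) / (2 y1)
s = (3*4^2 + 3) / (2*1) mod 7 = 1
x3 = s^2 - 2 x1 mod 7 = 1^2 - 2*4 = 0
y3 = s (x1 - x3) - y1 mod 7 = 1 * (4 - 0) - 1 = 3

2P = (0, 3)
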